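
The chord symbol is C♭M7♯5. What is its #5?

G

Root of C♭M7♯5 = C♭. The 5th is an augmented 5th: C♭ up an augmented 5th → G.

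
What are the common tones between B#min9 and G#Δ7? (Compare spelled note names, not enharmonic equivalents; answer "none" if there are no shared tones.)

B#  D#  F##

B#min9: B# D# F## A# C##
G#Δ7: G# B# D# F##
Common to both → B#, D#, F##.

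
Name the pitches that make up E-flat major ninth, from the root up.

E-flat  G  B-flat  D  F

E-flat major ninth is a major ninth built on E-flat.
root → E-flat
3rd (major 3rd) → G
5th (perfect 5th) → B-flat
7th (major 7th) → D
9th (major 9th) → F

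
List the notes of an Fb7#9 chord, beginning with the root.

Fb, Ab, Cb, Ebb, G

Fb7#9 is a dominant seventh sharp nine built on Fb.
Fb — root
Ab — major 3rd
Cb — perfect 5th
Ebb — minor 7th
G — augmented 9th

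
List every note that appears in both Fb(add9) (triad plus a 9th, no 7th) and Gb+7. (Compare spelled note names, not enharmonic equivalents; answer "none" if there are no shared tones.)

Fb(add9) = Fb, Ab, Cb, Gb.
Gb+7 = Gb, Bb, D, Fb.
Shared: Fb, Gb.

Fb, Gb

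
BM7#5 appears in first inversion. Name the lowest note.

D#

BM7#5 = B–D#–F##–A#. First inversion → third in the bass = D#.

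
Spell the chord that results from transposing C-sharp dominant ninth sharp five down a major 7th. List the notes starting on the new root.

A major 7th down from C# is D, so the new chord is D dominant ninth sharp five.
D — root
F# — major 3rd
A# — augmented 5th
C — minor 7th
E — major 9th

D F# A# C E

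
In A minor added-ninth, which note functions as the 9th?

A minor added-ninth is built on A; its 9th is a major 9th above the root.
A second above A uses the letter B, and the major 9th above A is B.

B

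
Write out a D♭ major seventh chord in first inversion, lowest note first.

D♭ major seventh = D-flat–F–A-flat–C; first inversion → third (F) lowest.

F, A-flat, C, D-flat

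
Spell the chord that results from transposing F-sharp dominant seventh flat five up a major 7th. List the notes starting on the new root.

F# up a major 7th → E#. New chord: E# dominant seventh flat five.
E# — root
G## — major 3rd
B — diminished 5th
D# — minor 7th

E#, G##, B, D#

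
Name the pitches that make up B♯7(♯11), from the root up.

B#  D##  F##  A#  E##

Root B#, quality dominant seventh sharp eleven:
root → B#
3rd (major 3rd) → D##
5th (perfect 5th) → F##
7th (minor 7th) → A#
11th (augmented 11th) → E##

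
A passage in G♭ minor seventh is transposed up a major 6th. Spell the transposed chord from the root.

Eb  Gb  Bb  Db

Transposed root: Gb → Eb (major 6th up). So we spell Eb minor seventh:
- root: Eb
- minor 3rd: Gb
- perfect 5th: Bb
- minor 7th: Db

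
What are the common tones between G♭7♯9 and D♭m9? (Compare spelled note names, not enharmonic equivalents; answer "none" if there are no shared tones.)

G♭7♯9: G♭ B♭ D♭ F♭ A
D♭m9: D♭ F♭ A♭ C♭ E♭
Common to both → D♭, F♭.

D♭ F♭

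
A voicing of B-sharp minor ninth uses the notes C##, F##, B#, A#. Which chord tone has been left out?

The full B-sharp minor ninth chord is B#, D#, F##, A#, C##.
Comparing with the voicing, the minor 3rd (3rd) — D# — is absent.

D#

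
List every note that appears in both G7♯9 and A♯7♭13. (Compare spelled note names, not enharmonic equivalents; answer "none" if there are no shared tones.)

G7♯9 = G, B, D, F, A#.
A♯7♭13 = A#, C##, E#, G#, F#.
Shared: A#.

A#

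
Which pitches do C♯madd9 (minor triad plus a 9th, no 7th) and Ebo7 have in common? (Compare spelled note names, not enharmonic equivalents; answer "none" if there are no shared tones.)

C♯madd9: C♯ E G♯ D♯
Ebo7: E♭ G♭ B𝄫 D𝄫
Common to both → none.

none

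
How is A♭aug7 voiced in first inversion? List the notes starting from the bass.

A♭aug7 = A♭–C–E–G♭; first inversion → third (C) lowest.

C E G♭ A♭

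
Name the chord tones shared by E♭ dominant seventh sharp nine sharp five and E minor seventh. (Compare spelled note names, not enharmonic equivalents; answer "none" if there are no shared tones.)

G – B

E♭ dominant seventh sharp nine sharp five: Eb G B Db F#
E minor seventh: E G B D
Common to both → G, B.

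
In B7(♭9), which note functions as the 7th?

Root of B7(♭9) = B. The 7th is a minor 7th: B up a minor 7th → A.

A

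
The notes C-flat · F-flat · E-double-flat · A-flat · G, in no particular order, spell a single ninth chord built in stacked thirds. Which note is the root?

F-flat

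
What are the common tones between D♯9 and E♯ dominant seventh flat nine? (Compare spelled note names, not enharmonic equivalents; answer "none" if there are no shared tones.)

D#, E#

D♯9 = D#, F##, A#, C#, E#.
E♯ dominant seventh flat nine = E#, G##, B#, D#, F#.
Shared: D#, E#.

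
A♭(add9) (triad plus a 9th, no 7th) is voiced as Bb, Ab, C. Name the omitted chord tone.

Eb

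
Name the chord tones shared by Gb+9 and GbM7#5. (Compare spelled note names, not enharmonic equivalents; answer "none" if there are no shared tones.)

Gb Bb D

Gb+9: Gb Bb D Fb Ab
GbM7#5: Gb Bb D F
Common to both → Gb, Bb, D.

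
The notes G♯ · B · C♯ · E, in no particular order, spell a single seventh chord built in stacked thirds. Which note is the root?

C♯

Arranged so that each adjacent pair is a third by letter name: C♯ – E – G♯ – B.
The bottom of that stack, C♯, is the root (this is C♯ minor seventh).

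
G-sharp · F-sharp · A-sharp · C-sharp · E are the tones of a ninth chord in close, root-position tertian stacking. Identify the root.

Arranged so that each adjacent pair is a third by letter name: F-sharp – A-sharp – C-sharp – E – G-sharp.
The bottom of that stack, F-sharp, is the root (this is F-sharp dominant ninth).

F-sharp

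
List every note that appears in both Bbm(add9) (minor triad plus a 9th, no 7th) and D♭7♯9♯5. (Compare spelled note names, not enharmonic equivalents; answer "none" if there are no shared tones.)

Bbm(add9): Bb Db F C
D♭7♯9♯5: Db F A Cb E
Common to both → Db, F.

Db F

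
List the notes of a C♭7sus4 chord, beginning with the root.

Root Cb, quality dominant seventh suspended fourth:
Root: Cb
Perfect 4th (4th): Fb
Perfect 5th (5th): Gb
Minor 7th (7th): Bbb

Cb, Fb, Gb, Bbb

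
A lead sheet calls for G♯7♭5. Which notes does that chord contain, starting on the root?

G#  B#  D  F#

G♯7♭5 is a dominant seventh flat five built on G#.
root → G#
3rd (major 3rd) → B#
5th (diminished 5th) → D
7th (minor 7th) → F#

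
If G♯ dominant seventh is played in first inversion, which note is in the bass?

G♯ dominant seventh = G#–B#–D#–F#. First inversion → third in the bass = B#.

B#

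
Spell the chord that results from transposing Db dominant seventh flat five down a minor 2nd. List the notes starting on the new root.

C, E, G-flat, B-flat

Transposed root: D-flat → C (minor 2nd down). So we spell C dominant seventh flat five:
Root: C
Major 3rd (3rd): E
Diminished 5th (5th): G-flat
Minor 7th (7th): B-flat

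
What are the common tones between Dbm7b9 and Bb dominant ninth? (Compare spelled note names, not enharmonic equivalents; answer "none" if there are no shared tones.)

Dbm7b9 = D♭, F♭, A♭, C♭, E𝄫.
Bb dominant ninth = B♭, D, F, A♭, C.
Shared: A♭.

A♭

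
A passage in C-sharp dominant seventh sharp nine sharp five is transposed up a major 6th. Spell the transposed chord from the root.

A# – C## – E## – G# – B##

C# up a major 6th → A#. New chord: A# dominant seventh sharp nine sharp five.
Root: A#
Major 3rd (3rd): C##
Augmented 5th (5th): E##
Minor 7th (7th): G#
Augmented 9th (9th): B##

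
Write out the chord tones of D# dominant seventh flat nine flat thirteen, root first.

D-sharp, F-double-sharp, A-sharp, C-sharp, E, B

D# dominant seventh flat nine flat thirteen: dominant seventh flat nine flat thirteen on D-sharp.
root → D-sharp
3rd (major 3rd) → F-double-sharp
5th (perfect 5th) → A-sharp
7th (minor 7th) → C-sharp
9th (minor 9th) → E
13th (minor 13th) → B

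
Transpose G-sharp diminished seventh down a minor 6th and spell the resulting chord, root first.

A minor 6th down from G-sharp is B-sharp, so the new chord is B-sharp diminished seventh.
root → B-sharp
3rd (minor 3rd) → D-sharp
5th (diminished 5th) → F-sharp
7th (diminished 7th) → A

B-sharp, D-sharp, F-sharp, A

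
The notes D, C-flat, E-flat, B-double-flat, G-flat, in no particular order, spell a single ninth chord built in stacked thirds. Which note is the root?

C-flat

Stacking in thirds gives C-flat – E-flat – G-flat – B-double-flat – D, so C-flat is the root — C-flat dominant seventh sharp nine.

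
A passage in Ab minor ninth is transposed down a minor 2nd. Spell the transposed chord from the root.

G B♭ D F A

A♭ down a minor 2nd → G. New chord: G minor ninth.
G — root
B♭ — minor 3rd
D — perfect 5th
F — minor 7th
A — major 9th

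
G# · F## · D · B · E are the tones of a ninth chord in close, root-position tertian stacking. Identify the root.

E

Stacking in thirds gives E – G# – B – D – F##, so E is the root — E dominant seventh sharp nine.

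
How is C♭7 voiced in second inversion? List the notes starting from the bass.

Gb – Bbb – Cb – Eb

C♭7 = Cb–Eb–Gb–Bbb; second inversion → fifth (Gb) lowest.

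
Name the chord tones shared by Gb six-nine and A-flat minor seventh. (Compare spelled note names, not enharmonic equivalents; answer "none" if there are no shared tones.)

G-flat, E-flat, A-flat

Gb six-nine = G-flat, B-flat, D-flat, E-flat, A-flat.
A-flat minor seventh = A-flat, C-flat, E-flat, G-flat.
Shared: G-flat, E-flat, A-flat.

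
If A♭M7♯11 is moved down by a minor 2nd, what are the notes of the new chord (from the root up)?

G – B – D – F# – C#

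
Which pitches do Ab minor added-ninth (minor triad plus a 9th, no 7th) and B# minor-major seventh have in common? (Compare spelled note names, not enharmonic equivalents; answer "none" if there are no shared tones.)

none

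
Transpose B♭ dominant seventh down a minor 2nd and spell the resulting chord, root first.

A, C#, E, G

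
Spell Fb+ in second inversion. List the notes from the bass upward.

C Fb Ab

In root position, Fb+ is Fb–Ab–C.
Second inversion puts the fifth (C) in the bass.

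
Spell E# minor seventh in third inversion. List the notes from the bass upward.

In root position, E# minor seventh is E-sharp–G-sharp–B-sharp–D-sharp.
Third inversion puts the seventh (D-sharp) in the bass.

D-sharp, E-sharp, G-sharp, B-sharp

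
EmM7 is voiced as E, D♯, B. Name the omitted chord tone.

G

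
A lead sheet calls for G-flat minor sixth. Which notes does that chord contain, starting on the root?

Gb, Bbb, Db, Eb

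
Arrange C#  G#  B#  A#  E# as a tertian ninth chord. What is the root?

Arranged so that each adjacent pair is a third by letter name: A# – C# – E# – G# – B#.
The bottom of that stack, A#, is the root (this is A# minor ninth).

A#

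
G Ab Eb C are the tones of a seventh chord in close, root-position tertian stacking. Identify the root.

Stacking in thirds gives Ab – C – Eb – G, so Ab is the root — Ab major seventh.

Ab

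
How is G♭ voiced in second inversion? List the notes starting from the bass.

G♭ = Gb–Bb–Db; second inversion → fifth (Db) lowest.

Db, Gb, Bb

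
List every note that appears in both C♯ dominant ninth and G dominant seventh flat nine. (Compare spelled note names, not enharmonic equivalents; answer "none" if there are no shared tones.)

B

C♯ dominant ninth = C#, E#, G#, B, D#.
G dominant seventh flat nine = G, B, D, F, Ab.
Shared: B.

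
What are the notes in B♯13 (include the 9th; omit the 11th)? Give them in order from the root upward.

B#, D##, F##, A#, C##, G##

Root B#, quality dominant thirteenth:
- root: B#
- major 3rd: D##
- perfect 5th: F##
- minor 7th: A#
- major 9th: C##
- major 13th: G##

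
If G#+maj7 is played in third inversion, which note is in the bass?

F##

G#+maj7 = G#–B#–D##–F##. Third inversion → seventh in the bass = F##.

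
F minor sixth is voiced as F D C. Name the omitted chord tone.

Ab

The full F minor sixth chord is F, Ab, C, D.
Comparing with the voicing, the minor 3rd (3rd) — Ab — is absent.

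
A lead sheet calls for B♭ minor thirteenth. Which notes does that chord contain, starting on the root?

B-flat – D-flat – F – A-flat – C – E-flat – G

B♭ minor thirteenth: minor thirteenth on B-flat.
- root: B-flat
- minor 3rd: D-flat
- perfect 5th: F
- minor 7th: A-flat
- major 9th: C
- perfect 11th: E-flat
- major 13th: G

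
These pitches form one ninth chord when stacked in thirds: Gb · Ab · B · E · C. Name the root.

Stacking in thirds gives Ab – C – E – Gb – B, so Ab is the root — Ab dominant seventh sharp nine sharp five.

Ab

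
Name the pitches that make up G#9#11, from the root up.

G#9#11: dominant ninth sharp eleven on G#.
root → G#
3rd (major 3rd) → B#
5th (perfect 5th) → D#
7th (minor 7th) → F#
9th (major 9th) → A#
11th (augmented 11th) → C##

G# B# D# F# A# C##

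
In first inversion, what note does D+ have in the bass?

D+ = D–F#–A#. First inversion → third in the bass = F#.

F#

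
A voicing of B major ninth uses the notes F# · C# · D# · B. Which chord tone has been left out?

A#

B major ninth = B, D#, F#, A#, C#. The voicing lacks the 7th (major 7th), A#.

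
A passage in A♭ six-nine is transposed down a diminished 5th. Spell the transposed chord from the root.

D  F♯  A  B  E

A♭ down a diminished 5th → D. New chord: D six-nine.
Root: D
Major 3rd (3rd): F♯
Perfect 5th (5th): A
Major 6th (6th): B
Major 9th (9th): E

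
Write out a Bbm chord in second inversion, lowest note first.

F, Bb, Db

Bbm = Bb–Db–F; second inversion → fifth (F) lowest.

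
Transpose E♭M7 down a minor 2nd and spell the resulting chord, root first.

D  F♯  A  C♯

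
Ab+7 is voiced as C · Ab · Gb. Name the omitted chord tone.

E

The full Ab+7 chord is Ab, C, E, Gb.
Comparing with the voicing, the augmented 5th (5th) — E — is absent.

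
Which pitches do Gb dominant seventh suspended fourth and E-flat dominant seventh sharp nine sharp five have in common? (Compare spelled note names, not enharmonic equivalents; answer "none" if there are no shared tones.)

D-flat

Gb dominant seventh suspended fourth = G-flat, C-flat, D-flat, F-flat.
E-flat dominant seventh sharp nine sharp five = E-flat, G, B, D-flat, F-sharp.
Shared: D-flat.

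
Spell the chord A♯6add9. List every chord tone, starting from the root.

A♯  C𝄪  E♯  F𝄪  B♯

A♯6add9: six-nine on A♯.
Root: A♯
Major 3rd (3rd): C𝄪
Perfect 5th (5th): E♯
Major 6th (6th): F𝄪
Major 9th (9th): B♯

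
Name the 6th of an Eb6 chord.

C

Root of Eb6 = Eb. The 6th is a major 6th: Eb up a major 6th → C.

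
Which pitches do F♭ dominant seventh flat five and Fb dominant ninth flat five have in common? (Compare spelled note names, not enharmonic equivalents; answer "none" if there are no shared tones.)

Fb Ab Cbb Ebb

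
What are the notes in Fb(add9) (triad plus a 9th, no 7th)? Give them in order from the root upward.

Fb – Ab – Cb – Gb

Root Fb, quality added-ninth:
- root: Fb
- major 3rd: Ab
- perfect 5th: Cb
- major 9th: Gb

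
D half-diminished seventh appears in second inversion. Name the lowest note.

D half-diminished seventh = D–F–A-flat–C. Second inversion → fifth in the bass = A-flat.

A-flat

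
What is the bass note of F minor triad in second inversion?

C

F minor triad = F–Ab–C. Second inversion → fifth in the bass = C.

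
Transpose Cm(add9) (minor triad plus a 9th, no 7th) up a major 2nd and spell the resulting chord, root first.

Transposed root: C → D (major 2nd up). So we spell D minor added-ninth:
D — root
F — minor 3rd
A — perfect 5th
E — major 9th

D  F  A  E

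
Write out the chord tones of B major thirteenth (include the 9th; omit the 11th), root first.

B  D#  F#  A#  C#  G#

B major thirteenth: major thirteenth on B.
- root: B
- major 3rd: D#
- perfect 5th: F#
- major 7th: A#
- major 9th: C#
- major 13th: G#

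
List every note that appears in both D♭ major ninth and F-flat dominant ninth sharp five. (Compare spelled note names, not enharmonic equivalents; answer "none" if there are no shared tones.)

A-flat, C

D♭ major ninth = D-flat, F, A-flat, C, E-flat.
F-flat dominant ninth sharp five = F-flat, A-flat, C, E-double-flat, G-flat.
Shared: A-flat, C.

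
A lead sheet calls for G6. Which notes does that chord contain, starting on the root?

G6 is a major sixth built on G.
- root: G
- major 3rd: B
- perfect 5th: D
- major 6th: E

G B D E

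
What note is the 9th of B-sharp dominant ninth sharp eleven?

Root of B-sharp dominant ninth sharp eleven = B#. The 9th is a major 9th: B# up a major 9th → C##.

C##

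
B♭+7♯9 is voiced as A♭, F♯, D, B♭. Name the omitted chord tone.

C♯

B♭+7♯9 = B♭, D, F♯, A♭, C♯. The voicing lacks the 9th (augmented 9th), C♯.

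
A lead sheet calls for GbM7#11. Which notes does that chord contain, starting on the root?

G♭, B♭, D♭, F, C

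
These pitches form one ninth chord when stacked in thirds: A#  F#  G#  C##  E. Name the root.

Arranged so that each adjacent pair is a third by letter name: F# – A# – C## – E – G#.
The bottom of that stack, F#, is the root (this is F# dominant ninth sharp five).

F#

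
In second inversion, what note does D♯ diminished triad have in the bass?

A

D♯ diminished triad = D♯–F♯–A. Second inversion → fifth in the bass = A.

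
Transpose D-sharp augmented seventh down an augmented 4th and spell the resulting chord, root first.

A, C-sharp, E-sharp, G

Transposed root: D-sharp → A (augmented 4th down). So we spell A augmented seventh:
A — root
C-sharp — major 3rd
E-sharp — augmented 5th
G — minor 7th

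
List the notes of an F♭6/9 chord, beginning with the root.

Root Fb, quality six-nine:
Root: Fb
Major 3rd (3rd): Ab
Perfect 5th (5th): Cb
Major 6th (6th): Db
Major 9th (9th): Gb

Fb  Ab  Cb  Db  Gb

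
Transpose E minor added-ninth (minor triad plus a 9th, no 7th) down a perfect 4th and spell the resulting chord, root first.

B  D  F-sharp  C-sharp

Transposed root: E → B (perfect 4th down). So we spell B minor added-ninth:
Root: B
Minor 3rd (3rd): D
Perfect 5th (5th): F-sharp
Major 9th (9th): C-sharp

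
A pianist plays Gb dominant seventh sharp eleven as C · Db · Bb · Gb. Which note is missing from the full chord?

Gb dominant seventh sharp eleven = Gb, Bb, Db, Fb, C. The voicing lacks the 7th (minor 7th), Fb.

Fb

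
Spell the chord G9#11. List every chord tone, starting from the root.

Root G, quality dominant ninth sharp eleven:
Root: G
Major 3rd (3rd): B
Perfect 5th (5th): D
Minor 7th (7th): F
Major 9th (9th): A
Augmented 11th (11th): C#

G B D F A C#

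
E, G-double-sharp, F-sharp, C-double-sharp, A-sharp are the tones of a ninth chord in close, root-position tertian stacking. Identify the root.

Stacking in thirds gives F-sharp – A-sharp – C-double-sharp – E – G-double-sharp, so F-sharp is the root — F-sharp dominant seventh sharp nine sharp five.

F-sharp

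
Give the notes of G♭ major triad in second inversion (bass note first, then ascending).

D-flat G-flat B-flat

In root position, G♭ major triad is G-flat–B-flat–D-flat.
Second inversion puts the fifth (D-flat) in the bass.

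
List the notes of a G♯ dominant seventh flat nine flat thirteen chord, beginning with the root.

Root G#, quality dominant seventh flat nine flat thirteen:
root → G#
3rd (major 3rd) → B#
5th (perfect 5th) → D#
7th (minor 7th) → F#
9th (minor 9th) → A
13th (minor 13th) → E

G#  B#  D#  F#  A  E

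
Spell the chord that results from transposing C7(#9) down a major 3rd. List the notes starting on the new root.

C down a major 3rd → A♭. New chord: A♭ dominant seventh sharp nine.
root → A♭
3rd (major 3rd) → C
5th (perfect 5th) → E♭
7th (minor 7th) → G♭
9th (augmented 9th) → B

A♭, C, E♭, G♭, B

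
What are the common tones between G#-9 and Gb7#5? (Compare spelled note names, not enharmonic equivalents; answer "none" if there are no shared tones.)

none

G#-9 = G#, B, D#, F#, A#.
Gb7#5 = Gb, Bb, D, Fb.
Shared: none.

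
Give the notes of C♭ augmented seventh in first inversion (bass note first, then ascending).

In root position, C♭ augmented seventh is C-flat–E-flat–G–B-double-flat.
First inversion puts the third (E-flat) in the bass.

E-flat – G – B-double-flat – C-flat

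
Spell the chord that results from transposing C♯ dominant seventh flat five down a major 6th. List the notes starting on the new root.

E – G-sharp – B-flat – D

Transposed root: C-sharp → E (major 6th down). So we spell E dominant seventh flat five:
E — root
G-sharp — major 3rd
B-flat — diminished 5th
D — minor 7th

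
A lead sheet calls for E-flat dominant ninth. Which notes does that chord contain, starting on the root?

E-flat dominant ninth is a dominant ninth built on Eb.
root → Eb
3rd (major 3rd) → G
5th (perfect 5th) → Bb
7th (minor 7th) → Db
9th (major 9th) → F

Eb G Bb Db F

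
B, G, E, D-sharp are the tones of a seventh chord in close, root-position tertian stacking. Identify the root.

Stacking in thirds gives E – G – B – D-sharp, so E is the root — E minor-major seventh.

E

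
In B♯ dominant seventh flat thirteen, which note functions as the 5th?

Root of B♯ dominant seventh flat thirteen = B-sharp. The 5th is a perfect 5th: B-sharp up a perfect 5th → F-double-sharp.

F-double-sharp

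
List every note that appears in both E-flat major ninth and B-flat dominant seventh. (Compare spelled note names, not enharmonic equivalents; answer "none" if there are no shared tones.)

E-flat major ninth: E-flat G B-flat D F
B-flat dominant seventh: B-flat D F A-flat
Common to both → B-flat, D, F.

B-flat, D, F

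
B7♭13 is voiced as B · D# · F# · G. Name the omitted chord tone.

A

B7♭13 = B, D#, F#, A, G. The voicing lacks the 7th (minor 7th), A.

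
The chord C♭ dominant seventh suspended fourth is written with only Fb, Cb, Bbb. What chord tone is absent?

Gb

The full C♭ dominant seventh suspended fourth chord is Cb, Fb, Gb, Bbb.
Comparing with the voicing, the perfect 5th (5th) — Gb — is absent.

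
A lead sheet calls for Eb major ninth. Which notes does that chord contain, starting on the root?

Root Eb, quality major ninth:
Eb — root
G — major 3rd
Bb — perfect 5th
D — major 7th
F — major 9th

Eb – G – Bb – D – F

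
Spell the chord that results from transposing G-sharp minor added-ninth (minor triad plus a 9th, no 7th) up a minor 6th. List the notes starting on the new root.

E – G – B – F-sharp

G-sharp up a minor 6th → E. New chord: E minor added-ninth.
root → E
3rd (minor 3rd) → G
5th (perfect 5th) → B
9th (major 9th) → F-sharp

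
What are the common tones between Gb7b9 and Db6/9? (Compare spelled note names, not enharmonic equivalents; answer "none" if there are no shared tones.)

B♭, D♭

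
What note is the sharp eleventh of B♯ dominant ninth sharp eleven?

E-double-sharp

Root of B♯ dominant ninth sharp eleven = B-sharp. The 11th is an augmented 11th: B-sharp up an augmented 11th → E-double-sharp.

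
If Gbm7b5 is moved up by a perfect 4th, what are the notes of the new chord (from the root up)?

Cb, Ebb, Gbb, Bbb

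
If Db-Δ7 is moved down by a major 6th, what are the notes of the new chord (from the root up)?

F♭, A𝄫, C♭, E♭

Transposed root: D♭ → F♭ (major 6th down). So we spell F♭ minor-major seventh:
root → F♭
3rd (minor 3rd) → A𝄫
5th (perfect 5th) → C♭
7th (major 7th) → E♭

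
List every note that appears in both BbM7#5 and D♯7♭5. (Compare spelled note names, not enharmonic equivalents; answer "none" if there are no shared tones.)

BbM7#5: Bb D F# A
D♯7♭5: D# F## A C#
Common to both → A.

A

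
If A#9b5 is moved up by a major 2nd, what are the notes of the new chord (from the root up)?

Transposed root: A# → B# (major 2nd up). So we spell B# dominant ninth flat five:
B# — root
D## — major 3rd
F# — diminished 5th
A# — minor 7th
C## — major 9th

B# – D## – F# – A# – C##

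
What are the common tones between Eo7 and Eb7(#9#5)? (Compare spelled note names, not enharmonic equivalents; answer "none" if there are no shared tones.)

G – D♭

Eo7: E G B♭ D♭
Eb7(#9#5): E♭ G B D♭ F♯
Common to both → G, D♭.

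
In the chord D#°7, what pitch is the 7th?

C

D#°7 is built on D♯; its 7th is a diminished 7th above the root.
A seventh above D uses the letter C, and the diminished 7th above D♯ is C.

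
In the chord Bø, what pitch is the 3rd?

D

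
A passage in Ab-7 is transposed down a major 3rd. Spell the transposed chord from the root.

Ab down a major 3rd → Fb. New chord: Fb minor seventh.
- root: Fb
- minor 3rd: Abb
- perfect 5th: Cb
- minor 7th: Ebb

Fb Abb Cb Ebb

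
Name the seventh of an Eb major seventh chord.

D

Root of Eb major seventh = Eb. The 7th is a major 7th: Eb up a major 7th → D.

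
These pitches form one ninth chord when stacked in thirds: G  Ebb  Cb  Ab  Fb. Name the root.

Stacking in thirds gives Fb – Ab – Cb – Ebb – G, so Fb is the root — Fb dominant seventh sharp nine.

Fb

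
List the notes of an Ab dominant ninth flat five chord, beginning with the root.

A-flat – C – E-double-flat – G-flat – B-flat

Ab dominant ninth flat five: dominant ninth flat five on A-flat.
- root: A-flat
- major 3rd: C
- diminished 5th: E-double-flat
- minor 7th: G-flat
- major 9th: B-flat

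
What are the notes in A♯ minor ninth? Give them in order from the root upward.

Root A-sharp, quality minor ninth:
- root: A-sharp
- minor 3rd: C-sharp
- perfect 5th: E-sharp
- minor 7th: G-sharp
- major 9th: B-sharp

A-sharp  C-sharp  E-sharp  G-sharp  B-sharp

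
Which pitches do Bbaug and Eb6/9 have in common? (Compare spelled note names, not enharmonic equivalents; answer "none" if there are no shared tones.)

Bb

Bbaug = Bb, D, F#.
Eb6/9 = Eb, G, Bb, C, F.
Shared: Bb.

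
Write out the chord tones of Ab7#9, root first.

Ab7#9 is a dominant seventh sharp nine built on A♭.
root → A♭
3rd (major 3rd) → C
5th (perfect 5th) → E♭
7th (minor 7th) → G♭
9th (augmented 9th) → B

A♭, C, E♭, G♭, B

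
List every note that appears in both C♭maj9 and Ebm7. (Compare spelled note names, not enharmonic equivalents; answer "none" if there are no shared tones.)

Eb – Gb – Bb – Db

C♭maj9 = Cb, Eb, Gb, Bb, Db.
Ebm7 = Eb, Gb, Bb, Db.
Shared: Eb, Gb, Bb, Db.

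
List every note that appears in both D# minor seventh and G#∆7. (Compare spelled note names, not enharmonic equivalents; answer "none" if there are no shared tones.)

D#

D# minor seventh = D#, F#, A#, C#.
G#∆7 = G#, B#, D#, F##.
Shared: D#.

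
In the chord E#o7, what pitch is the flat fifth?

B

Root of E#o7 = E#. The 5th is a diminished 5th: E# up a diminished 5th → B.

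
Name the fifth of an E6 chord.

B

Root of E6 = E. The 5th is a perfect 5th: E up a perfect 5th → B.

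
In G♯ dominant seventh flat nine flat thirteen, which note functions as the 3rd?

B#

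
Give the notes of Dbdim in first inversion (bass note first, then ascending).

Fb Abb Db

Dbdim = Db–Fb–Abb; first inversion → third (Fb) lowest.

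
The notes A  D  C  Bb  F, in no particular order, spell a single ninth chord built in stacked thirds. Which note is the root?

Bb

Arranged so that each adjacent pair is a third by letter name: Bb – D – F – A – C.
The bottom of that stack, Bb, is the root (this is Bb major ninth).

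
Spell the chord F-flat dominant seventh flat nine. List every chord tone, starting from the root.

F-flat, A-flat, C-flat, E-double-flat, G-double-flat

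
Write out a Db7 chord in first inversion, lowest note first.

F, Ab, Cb, Db

In root position, Db7 is Db–F–Ab–Cb.
First inversion puts the third (F) in the bass.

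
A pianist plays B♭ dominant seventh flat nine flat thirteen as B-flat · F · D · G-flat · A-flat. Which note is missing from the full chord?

B♭ dominant seventh flat nine flat thirteen = B-flat, D, F, A-flat, C-flat, G-flat. The voicing lacks the 9th (minor 9th), C-flat.

C-flat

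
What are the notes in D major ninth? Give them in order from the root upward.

D F-sharp A C-sharp E

Root D, quality major ninth:
Root: D
Major 3rd (3rd): F-sharp
Perfect 5th (5th): A
Major 7th (7th): C-sharp
Major 9th (9th): E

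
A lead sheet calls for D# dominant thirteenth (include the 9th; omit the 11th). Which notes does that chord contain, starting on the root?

D# F## A# C# E# B#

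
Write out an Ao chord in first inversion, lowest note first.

In root position, Ao is A–C–E♭.
First inversion puts the third (C) in the bass.

C, E♭, A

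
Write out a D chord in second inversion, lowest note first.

In root position, D is D–F♯–A.
Second inversion puts the fifth (A) in the bass.

A, D, F♯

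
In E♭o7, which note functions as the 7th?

Dbb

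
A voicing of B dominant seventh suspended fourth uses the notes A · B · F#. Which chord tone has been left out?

E

B dominant seventh suspended fourth = B, E, F#, A. The voicing lacks the 4th (perfect 4th), E.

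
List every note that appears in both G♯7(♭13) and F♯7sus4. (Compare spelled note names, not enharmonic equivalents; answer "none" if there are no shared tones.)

G♯7(♭13): G# B# D# F# E
F♯7sus4: F# B C# E
Common to both → F#, E.

F# – E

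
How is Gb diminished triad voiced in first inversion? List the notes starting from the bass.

B-double-flat  D-double-flat  G-flat

In root position, Gb diminished triad is G-flat–B-double-flat–D-double-flat.
First inversion puts the third (B-double-flat) in the bass.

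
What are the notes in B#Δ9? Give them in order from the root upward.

B#, D##, F##, A##, C##

Root B#, quality major ninth:
B# — root
D## — major 3rd
F## — perfect 5th
A## — major 7th
C## — major 9th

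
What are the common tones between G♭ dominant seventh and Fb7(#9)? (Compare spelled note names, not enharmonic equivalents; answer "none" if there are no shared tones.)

Fb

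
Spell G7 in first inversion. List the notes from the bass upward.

G7 = G–B–D–F; first inversion → third (B) lowest.

B, D, F, G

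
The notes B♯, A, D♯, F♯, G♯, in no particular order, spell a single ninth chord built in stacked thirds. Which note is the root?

G♯

Stacking in thirds gives G♯ – B♯ – D♯ – F♯ – A, so G♯ is the root — G♯ dominant seventh flat nine.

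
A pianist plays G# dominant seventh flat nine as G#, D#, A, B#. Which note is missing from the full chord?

G# dominant seventh flat nine = G#, B#, D#, F#, A. The voicing lacks the 7th (minor 7th), F#.

F#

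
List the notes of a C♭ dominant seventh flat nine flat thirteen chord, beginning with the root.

C-flat E-flat G-flat B-double-flat D-double-flat A-double-flat

Root C-flat, quality dominant seventh flat nine flat thirteen:
- root: C-flat
- major 3rd: E-flat
- perfect 5th: G-flat
- minor 7th: B-double-flat
- minor 9th: D-double-flat
- minor 13th: A-double-flat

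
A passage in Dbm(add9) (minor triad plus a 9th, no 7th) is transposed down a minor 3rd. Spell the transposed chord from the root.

Bb  Db  F  C

Transposed root: Db → Bb (minor 3rd down). So we spell Bb minor added-ninth:
root → Bb
3rd (minor 3rd) → Db
5th (perfect 5th) → F
9th (major 9th) → C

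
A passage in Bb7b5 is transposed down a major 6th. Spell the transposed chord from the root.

Db, F, Abb, Cb

Bb down a major 6th → Db. New chord: Db dominant seventh flat five.
Db — root
F — major 3rd
Abb — diminished 5th
Cb — minor 7th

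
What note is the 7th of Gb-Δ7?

F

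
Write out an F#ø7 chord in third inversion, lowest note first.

E, F#, A, C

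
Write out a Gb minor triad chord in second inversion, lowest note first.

Gb minor triad = Gb–Bbb–Db; second inversion → fifth (Db) lowest.

Db  Gb  Bbb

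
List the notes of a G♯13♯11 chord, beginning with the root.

G#  B#  D#  F#  A#  C##  E#

G♯13♯11 is a dominant thirteenth sharp eleven built on G#.
G# — root
B# — major 3rd
D# — perfect 5th
F# — minor 7th
A# — major 9th
C## — augmented 11th
E# — major 13th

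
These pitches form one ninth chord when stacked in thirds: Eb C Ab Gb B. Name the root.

Ab

Arranged so that each adjacent pair is a third by letter name: Ab – C – Eb – Gb – B.
The bottom of that stack, Ab, is the root (this is Ab dominant seventh sharp nine).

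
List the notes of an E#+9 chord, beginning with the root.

E♯  G𝄪  B𝄪  D♯  F𝄪

E#+9 is a dominant ninth sharp five built on E♯.
Root: E♯
Major 3rd (3rd): G𝄪
Augmented 5th (5th): B𝄪
Minor 7th (7th): D♯
Major 9th (9th): F𝄪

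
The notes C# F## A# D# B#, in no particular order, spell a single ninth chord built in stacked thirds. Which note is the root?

B#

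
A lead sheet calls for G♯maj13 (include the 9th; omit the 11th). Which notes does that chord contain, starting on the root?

Root G#, quality major thirteenth:
root → G#
3rd (major 3rd) → B#
5th (perfect 5th) → D#
7th (major 7th) → F##
9th (major 9th) → A#
13th (major 13th) → E#

G# B# D# F## A# E#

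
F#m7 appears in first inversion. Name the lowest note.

A

F#m7 = F#–A–C#–E. First inversion → third in the bass = A.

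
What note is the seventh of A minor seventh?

G

A minor seventh is built on A; its 7th is a minor 7th above the root.
A seventh above A uses the letter G, and the minor 7th above A is G.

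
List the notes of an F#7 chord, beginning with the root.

F# A# C# E

Root F#, quality dominant seventh:
root → F#
3rd (major 3rd) → A#
5th (perfect 5th) → C#
7th (minor 7th) → E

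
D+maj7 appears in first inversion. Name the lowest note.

F#

D+maj7 = D–F#–A#–C#. First inversion → third in the bass = F#.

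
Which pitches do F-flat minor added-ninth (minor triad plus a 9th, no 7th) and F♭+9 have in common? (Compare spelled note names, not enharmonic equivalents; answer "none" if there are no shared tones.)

Fb – Gb

F-flat minor added-ninth: Fb Abb Cb Gb
F♭+9: Fb Ab C Ebb Gb
Common to both → Fb, Gb.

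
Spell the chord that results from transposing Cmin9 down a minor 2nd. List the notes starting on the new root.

A minor 2nd down from C is B, so the new chord is B minor ninth.
- root: B
- minor 3rd: D
- perfect 5th: F#
- minor 7th: A
- major 9th: C#

B, D, F#, A, C#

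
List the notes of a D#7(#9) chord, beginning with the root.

D#, F##, A#, C#, E##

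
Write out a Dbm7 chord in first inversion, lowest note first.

F♭, A♭, C♭, D♭

Dbm7 = D♭–F♭–A♭–C♭; first inversion → third (F♭) lowest.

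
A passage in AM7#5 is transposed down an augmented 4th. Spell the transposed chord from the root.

Eb, G, B, D

Transposed root: A → Eb (augmented 4th down). So we spell Eb augmented major seventh:
Root: Eb
Major 3rd (3rd): G
Augmented 5th (5th): B
Major 7th (7th): D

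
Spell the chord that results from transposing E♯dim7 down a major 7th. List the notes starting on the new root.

F#  A  C  Eb

E# down a major 7th → F#. New chord: F# diminished seventh.
root → F#
3rd (minor 3rd) → A
5th (diminished 5th) → C
7th (diminished 7th) → Eb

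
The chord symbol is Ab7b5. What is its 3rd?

Ab7b5 is built on Ab; its 3rd is a major 3rd above the root.
A third above A uses the letter C, and the major 3rd above Ab is C.

C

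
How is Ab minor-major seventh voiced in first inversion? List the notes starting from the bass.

C-flat, E-flat, G, A-flat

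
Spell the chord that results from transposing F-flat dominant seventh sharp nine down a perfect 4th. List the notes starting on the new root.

C-flat, E-flat, G-flat, B-double-flat, D

Transposed root: F-flat → C-flat (perfect 4th down). So we spell C-flat dominant seventh sharp nine:
- root: C-flat
- major 3rd: E-flat
- perfect 5th: G-flat
- minor 7th: B-double-flat
- augmented 9th: D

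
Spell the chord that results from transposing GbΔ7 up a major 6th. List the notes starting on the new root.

Eb, G, Bb, D

Transposed root: Gb → Eb (major 6th up). So we spell Eb major seventh:
Root: Eb
Major 3rd (3rd): G
Perfect 5th (5th): Bb
Major 7th (7th): D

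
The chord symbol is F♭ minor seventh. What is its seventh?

E𝄫

F♭ minor seventh is built on F♭; its 7th is a minor 7th above the root.
A seventh above F uses the letter E, and the minor 7th above F♭ is E𝄫.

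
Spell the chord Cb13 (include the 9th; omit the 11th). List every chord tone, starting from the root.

Root C♭, quality dominant thirteenth:
C♭ — root
E♭ — major 3rd
G♭ — perfect 5th
B𝄫 — minor 7th
D♭ — major 9th
A♭ — major 13th

C♭ – E♭ – G♭ – B𝄫 – D♭ – A♭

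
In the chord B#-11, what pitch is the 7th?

A#

Root of B#-11 = B#. The 7th is a minor 7th: B# up a minor 7th → A#.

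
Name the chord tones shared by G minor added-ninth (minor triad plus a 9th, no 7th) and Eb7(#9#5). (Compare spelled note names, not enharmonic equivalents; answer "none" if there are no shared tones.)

G

G minor added-ninth = G, Bb, D, A.
Eb7(#9#5) = Eb, G, B, Db, F#.
Shared: G.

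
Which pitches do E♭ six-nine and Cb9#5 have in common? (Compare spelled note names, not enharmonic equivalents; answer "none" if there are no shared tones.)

E♭ six-nine: E♭ G B♭ C F
Cb9#5: C♭ E♭ G B𝄫 D♭
Common to both → E♭, G.

E♭ – G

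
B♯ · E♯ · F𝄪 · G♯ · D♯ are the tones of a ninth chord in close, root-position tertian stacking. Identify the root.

Stacking in thirds gives E♯ – G♯ – B♯ – D♯ – F𝄪, so E♯ is the root — E♯ minor ninth.

E♯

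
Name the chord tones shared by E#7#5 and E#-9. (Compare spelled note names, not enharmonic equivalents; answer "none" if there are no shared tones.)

E#7#5: E# G## B## D#
E#-9: E# G# B# D# F##
Common to both → E#, D#.

E#, D#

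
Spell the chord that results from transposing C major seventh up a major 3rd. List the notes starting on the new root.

Transposed root: C → E (major 3rd up). So we spell E major seventh:
root → E
3rd (major 3rd) → G#
5th (perfect 5th) → B
7th (major 7th) → D#

E  G#  B  D#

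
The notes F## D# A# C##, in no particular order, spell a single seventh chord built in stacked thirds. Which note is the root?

Arranged so that each adjacent pair is a third by letter name: D# – F## – A# – C##.
The bottom of that stack, D#, is the root (this is D# major seventh).

D#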